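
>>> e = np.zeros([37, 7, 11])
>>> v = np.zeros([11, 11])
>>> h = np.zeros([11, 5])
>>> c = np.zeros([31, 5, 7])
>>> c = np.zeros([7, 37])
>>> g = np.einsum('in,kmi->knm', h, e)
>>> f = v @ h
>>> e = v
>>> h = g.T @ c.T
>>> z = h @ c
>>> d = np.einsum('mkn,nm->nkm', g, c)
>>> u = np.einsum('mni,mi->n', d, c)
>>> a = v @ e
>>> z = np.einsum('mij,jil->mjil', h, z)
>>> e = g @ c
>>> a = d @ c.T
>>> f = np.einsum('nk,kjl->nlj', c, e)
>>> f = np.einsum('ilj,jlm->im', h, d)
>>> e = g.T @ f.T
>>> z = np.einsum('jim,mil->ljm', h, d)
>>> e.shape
(7, 5, 7)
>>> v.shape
(11, 11)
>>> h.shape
(7, 5, 7)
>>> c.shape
(7, 37)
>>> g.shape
(37, 5, 7)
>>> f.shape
(7, 37)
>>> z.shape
(37, 7, 7)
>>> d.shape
(7, 5, 37)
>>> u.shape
(5,)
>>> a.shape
(7, 5, 7)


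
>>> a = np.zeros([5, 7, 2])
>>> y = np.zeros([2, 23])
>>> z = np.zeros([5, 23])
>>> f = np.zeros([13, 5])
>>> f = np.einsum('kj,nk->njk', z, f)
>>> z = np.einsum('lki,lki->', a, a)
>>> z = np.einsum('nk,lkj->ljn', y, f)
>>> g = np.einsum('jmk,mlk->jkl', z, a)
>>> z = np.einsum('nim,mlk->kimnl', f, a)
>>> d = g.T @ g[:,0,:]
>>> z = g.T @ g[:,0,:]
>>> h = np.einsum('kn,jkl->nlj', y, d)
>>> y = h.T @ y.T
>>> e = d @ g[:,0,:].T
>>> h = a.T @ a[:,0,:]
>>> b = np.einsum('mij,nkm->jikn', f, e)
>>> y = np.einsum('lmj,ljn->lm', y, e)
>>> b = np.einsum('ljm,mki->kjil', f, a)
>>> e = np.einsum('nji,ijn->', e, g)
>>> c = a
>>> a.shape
(5, 7, 2)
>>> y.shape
(7, 7)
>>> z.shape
(7, 2, 7)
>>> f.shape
(13, 23, 5)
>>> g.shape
(13, 2, 7)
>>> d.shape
(7, 2, 7)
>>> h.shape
(2, 7, 2)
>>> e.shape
()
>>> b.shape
(7, 23, 2, 13)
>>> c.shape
(5, 7, 2)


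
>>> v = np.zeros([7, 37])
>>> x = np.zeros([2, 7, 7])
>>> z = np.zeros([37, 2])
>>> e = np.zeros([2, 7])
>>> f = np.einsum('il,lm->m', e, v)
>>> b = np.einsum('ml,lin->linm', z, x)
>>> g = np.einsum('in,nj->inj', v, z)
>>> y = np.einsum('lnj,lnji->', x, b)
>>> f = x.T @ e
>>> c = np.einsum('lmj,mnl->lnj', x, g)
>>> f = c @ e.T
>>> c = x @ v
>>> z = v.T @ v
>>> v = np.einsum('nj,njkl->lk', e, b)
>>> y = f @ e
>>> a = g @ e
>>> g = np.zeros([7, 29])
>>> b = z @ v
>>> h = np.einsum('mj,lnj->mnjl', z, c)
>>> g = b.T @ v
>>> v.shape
(37, 7)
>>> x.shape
(2, 7, 7)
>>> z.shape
(37, 37)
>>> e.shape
(2, 7)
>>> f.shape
(2, 37, 2)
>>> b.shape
(37, 7)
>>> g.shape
(7, 7)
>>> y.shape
(2, 37, 7)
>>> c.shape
(2, 7, 37)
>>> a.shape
(7, 37, 7)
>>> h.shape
(37, 7, 37, 2)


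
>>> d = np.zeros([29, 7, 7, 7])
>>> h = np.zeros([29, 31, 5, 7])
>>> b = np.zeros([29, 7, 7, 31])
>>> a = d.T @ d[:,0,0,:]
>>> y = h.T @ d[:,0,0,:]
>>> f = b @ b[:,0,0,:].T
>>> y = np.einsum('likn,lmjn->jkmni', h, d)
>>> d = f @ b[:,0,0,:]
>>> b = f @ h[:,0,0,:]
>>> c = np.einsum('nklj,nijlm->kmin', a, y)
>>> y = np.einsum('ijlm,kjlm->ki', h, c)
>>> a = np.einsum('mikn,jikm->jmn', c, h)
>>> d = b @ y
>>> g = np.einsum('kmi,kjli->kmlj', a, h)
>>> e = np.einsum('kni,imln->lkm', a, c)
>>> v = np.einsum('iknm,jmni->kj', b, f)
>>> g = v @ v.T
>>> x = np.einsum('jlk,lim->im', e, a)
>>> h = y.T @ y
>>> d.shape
(29, 7, 7, 29)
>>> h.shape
(29, 29)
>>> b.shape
(29, 7, 7, 7)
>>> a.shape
(29, 7, 7)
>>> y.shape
(7, 29)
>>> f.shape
(29, 7, 7, 29)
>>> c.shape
(7, 31, 5, 7)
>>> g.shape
(7, 7)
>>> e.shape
(5, 29, 31)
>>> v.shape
(7, 29)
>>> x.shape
(7, 7)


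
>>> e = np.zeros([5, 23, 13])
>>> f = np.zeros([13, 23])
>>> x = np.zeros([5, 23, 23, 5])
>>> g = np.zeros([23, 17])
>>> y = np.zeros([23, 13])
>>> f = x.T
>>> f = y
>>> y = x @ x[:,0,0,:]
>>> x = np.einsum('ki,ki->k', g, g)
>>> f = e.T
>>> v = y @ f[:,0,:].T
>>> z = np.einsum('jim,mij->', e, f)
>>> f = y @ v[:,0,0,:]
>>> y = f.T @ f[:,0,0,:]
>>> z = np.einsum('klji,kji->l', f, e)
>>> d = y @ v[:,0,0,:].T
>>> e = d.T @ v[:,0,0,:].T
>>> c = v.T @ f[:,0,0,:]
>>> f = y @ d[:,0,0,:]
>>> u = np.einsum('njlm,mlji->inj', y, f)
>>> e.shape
(5, 23, 23, 5)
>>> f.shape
(13, 23, 23, 5)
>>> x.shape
(23,)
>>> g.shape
(23, 17)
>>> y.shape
(13, 23, 23, 13)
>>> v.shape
(5, 23, 23, 13)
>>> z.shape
(23,)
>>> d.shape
(13, 23, 23, 5)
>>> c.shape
(13, 23, 23, 13)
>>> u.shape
(5, 13, 23)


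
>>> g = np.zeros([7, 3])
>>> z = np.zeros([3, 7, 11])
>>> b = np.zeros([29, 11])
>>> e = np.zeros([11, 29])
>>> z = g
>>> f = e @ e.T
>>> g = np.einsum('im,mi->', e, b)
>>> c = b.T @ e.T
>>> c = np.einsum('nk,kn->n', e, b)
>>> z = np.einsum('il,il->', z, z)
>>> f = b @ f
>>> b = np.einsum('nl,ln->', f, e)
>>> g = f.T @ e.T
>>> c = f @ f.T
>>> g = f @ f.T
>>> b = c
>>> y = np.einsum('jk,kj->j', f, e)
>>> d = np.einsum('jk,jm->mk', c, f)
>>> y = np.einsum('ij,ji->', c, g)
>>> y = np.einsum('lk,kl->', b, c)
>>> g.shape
(29, 29)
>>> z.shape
()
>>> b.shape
(29, 29)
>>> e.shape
(11, 29)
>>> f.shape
(29, 11)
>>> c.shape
(29, 29)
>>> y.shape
()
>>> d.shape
(11, 29)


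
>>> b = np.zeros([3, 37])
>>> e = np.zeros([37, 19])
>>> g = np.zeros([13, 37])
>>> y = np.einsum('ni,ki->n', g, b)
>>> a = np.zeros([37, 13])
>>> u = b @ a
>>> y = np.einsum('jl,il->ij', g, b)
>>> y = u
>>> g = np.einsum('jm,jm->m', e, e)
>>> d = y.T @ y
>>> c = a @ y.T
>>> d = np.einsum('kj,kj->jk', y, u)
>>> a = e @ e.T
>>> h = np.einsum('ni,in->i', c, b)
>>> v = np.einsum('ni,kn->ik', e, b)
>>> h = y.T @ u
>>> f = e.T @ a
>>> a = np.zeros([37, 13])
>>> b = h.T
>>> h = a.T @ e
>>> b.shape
(13, 13)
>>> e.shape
(37, 19)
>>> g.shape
(19,)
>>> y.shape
(3, 13)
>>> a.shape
(37, 13)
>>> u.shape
(3, 13)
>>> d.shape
(13, 3)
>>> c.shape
(37, 3)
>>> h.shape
(13, 19)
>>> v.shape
(19, 3)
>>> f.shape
(19, 37)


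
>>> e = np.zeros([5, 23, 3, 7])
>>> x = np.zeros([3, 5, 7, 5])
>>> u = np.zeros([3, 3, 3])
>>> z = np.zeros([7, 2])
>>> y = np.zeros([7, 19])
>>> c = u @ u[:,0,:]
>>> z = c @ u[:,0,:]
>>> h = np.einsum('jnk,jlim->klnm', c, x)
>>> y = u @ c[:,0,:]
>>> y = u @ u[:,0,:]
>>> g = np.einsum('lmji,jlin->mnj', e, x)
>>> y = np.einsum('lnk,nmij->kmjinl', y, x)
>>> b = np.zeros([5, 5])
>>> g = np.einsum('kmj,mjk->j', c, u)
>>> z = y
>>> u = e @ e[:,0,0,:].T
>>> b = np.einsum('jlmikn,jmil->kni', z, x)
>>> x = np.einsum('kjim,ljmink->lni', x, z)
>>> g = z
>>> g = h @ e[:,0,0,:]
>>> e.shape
(5, 23, 3, 7)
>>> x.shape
(3, 3, 7)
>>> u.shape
(5, 23, 3, 5)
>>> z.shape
(3, 5, 5, 7, 3, 3)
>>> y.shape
(3, 5, 5, 7, 3, 3)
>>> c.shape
(3, 3, 3)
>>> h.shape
(3, 5, 3, 5)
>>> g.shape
(3, 5, 3, 7)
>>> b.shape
(3, 3, 7)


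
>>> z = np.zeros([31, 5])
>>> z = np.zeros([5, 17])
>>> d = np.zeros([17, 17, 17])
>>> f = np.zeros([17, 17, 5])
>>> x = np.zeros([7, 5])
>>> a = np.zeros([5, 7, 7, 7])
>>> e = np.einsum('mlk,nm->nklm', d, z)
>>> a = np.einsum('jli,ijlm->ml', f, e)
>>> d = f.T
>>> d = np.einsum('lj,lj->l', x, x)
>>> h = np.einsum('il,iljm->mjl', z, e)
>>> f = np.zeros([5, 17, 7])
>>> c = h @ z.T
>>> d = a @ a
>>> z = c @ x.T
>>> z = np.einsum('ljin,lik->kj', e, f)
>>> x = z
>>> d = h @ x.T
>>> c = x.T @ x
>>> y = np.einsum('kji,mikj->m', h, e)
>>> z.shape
(7, 17)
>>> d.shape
(17, 17, 7)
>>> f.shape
(5, 17, 7)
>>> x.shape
(7, 17)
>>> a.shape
(17, 17)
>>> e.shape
(5, 17, 17, 17)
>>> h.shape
(17, 17, 17)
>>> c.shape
(17, 17)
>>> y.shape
(5,)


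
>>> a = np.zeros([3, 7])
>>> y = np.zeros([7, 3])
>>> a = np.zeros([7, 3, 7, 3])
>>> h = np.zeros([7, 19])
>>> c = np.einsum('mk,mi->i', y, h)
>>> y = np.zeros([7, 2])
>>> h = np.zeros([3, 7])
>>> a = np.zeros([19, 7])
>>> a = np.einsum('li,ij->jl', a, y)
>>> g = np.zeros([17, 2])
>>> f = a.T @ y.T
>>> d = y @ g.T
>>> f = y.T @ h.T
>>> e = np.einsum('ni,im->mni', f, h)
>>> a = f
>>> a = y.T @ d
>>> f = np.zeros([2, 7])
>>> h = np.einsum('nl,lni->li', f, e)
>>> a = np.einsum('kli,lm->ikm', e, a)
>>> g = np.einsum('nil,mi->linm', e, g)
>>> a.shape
(3, 7, 17)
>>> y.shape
(7, 2)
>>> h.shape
(7, 3)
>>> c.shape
(19,)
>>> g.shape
(3, 2, 7, 17)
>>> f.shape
(2, 7)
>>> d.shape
(7, 17)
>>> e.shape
(7, 2, 3)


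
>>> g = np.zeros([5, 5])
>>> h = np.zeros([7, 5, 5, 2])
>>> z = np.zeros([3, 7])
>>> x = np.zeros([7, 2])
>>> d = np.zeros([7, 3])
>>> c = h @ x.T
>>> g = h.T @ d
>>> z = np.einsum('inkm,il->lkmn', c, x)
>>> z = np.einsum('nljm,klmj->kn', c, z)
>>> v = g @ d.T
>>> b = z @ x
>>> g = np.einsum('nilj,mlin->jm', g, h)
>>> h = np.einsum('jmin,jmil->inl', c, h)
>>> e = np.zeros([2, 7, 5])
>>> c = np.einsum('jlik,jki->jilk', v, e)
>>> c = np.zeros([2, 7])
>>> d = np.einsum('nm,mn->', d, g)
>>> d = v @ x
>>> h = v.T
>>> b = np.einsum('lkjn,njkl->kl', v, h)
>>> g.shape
(3, 7)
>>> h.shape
(7, 5, 5, 2)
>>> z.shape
(2, 7)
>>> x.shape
(7, 2)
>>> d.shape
(2, 5, 5, 2)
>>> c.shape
(2, 7)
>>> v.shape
(2, 5, 5, 7)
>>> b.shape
(5, 2)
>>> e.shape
(2, 7, 5)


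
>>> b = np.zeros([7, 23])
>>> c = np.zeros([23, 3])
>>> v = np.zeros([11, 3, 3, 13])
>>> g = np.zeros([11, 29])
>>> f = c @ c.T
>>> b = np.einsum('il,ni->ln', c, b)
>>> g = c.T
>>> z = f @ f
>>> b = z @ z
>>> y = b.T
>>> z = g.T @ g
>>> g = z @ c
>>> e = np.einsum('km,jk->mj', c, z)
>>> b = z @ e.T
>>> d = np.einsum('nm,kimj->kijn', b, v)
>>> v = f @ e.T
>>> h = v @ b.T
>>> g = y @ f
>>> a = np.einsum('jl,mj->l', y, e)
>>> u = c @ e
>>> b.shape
(23, 3)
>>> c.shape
(23, 3)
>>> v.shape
(23, 3)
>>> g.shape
(23, 23)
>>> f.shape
(23, 23)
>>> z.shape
(23, 23)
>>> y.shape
(23, 23)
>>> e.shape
(3, 23)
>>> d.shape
(11, 3, 13, 23)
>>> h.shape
(23, 23)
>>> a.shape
(23,)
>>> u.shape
(23, 23)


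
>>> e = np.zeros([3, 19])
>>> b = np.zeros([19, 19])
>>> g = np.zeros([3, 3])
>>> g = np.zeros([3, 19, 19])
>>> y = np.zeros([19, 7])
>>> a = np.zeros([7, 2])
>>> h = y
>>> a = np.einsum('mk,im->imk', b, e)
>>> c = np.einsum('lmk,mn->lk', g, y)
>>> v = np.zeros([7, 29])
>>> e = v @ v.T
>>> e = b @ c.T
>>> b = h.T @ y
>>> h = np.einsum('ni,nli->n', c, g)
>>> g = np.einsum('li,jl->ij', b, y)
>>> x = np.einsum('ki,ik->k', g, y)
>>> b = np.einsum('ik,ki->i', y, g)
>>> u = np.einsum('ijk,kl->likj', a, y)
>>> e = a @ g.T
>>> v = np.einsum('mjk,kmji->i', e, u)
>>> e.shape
(3, 19, 7)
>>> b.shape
(19,)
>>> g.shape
(7, 19)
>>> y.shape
(19, 7)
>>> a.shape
(3, 19, 19)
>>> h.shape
(3,)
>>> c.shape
(3, 19)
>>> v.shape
(19,)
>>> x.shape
(7,)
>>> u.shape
(7, 3, 19, 19)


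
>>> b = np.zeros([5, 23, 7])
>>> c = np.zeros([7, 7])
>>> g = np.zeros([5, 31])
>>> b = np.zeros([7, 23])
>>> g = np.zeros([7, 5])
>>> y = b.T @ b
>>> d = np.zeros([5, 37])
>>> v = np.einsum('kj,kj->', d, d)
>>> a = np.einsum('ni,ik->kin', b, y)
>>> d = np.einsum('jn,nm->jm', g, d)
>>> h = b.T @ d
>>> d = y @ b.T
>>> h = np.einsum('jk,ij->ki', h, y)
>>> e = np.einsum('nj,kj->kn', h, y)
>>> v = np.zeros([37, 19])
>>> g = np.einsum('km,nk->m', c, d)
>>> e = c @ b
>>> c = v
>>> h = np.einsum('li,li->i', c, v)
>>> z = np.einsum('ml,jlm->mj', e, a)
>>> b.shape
(7, 23)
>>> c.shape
(37, 19)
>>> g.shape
(7,)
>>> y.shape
(23, 23)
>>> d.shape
(23, 7)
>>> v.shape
(37, 19)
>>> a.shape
(23, 23, 7)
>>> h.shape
(19,)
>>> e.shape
(7, 23)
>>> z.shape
(7, 23)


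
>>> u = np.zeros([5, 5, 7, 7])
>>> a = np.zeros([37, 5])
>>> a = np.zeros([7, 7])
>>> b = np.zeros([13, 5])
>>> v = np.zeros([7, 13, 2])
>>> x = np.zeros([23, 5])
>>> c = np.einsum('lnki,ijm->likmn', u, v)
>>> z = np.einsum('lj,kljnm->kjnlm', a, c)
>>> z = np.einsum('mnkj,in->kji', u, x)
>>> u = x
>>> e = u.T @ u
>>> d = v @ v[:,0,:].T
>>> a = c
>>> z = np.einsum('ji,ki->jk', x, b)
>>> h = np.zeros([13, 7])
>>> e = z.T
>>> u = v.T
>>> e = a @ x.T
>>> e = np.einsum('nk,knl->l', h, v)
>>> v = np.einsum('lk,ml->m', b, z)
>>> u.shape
(2, 13, 7)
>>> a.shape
(5, 7, 7, 2, 5)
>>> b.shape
(13, 5)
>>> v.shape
(23,)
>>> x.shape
(23, 5)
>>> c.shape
(5, 7, 7, 2, 5)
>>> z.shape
(23, 13)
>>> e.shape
(2,)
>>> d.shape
(7, 13, 7)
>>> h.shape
(13, 7)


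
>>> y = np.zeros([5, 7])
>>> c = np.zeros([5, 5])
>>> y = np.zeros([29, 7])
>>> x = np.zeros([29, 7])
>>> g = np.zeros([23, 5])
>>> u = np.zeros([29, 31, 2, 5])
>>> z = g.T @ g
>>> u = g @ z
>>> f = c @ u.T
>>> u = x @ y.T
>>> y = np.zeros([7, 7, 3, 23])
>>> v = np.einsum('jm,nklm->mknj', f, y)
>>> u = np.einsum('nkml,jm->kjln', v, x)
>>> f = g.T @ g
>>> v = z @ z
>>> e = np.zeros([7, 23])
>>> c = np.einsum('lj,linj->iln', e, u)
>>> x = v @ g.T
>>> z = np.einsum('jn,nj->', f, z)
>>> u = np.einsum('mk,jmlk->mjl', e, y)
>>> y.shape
(7, 7, 3, 23)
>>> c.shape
(29, 7, 5)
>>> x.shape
(5, 23)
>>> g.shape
(23, 5)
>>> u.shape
(7, 7, 3)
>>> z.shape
()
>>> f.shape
(5, 5)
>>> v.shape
(5, 5)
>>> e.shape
(7, 23)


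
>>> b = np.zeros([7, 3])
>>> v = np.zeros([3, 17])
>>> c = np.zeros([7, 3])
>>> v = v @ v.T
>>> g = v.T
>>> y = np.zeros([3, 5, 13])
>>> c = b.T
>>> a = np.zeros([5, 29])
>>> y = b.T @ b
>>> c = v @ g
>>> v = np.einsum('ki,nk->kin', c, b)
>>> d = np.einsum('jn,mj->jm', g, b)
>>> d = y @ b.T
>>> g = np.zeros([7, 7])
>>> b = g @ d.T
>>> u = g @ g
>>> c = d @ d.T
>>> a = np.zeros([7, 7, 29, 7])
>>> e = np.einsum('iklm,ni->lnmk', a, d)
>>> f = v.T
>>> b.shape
(7, 3)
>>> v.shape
(3, 3, 7)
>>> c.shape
(3, 3)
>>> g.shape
(7, 7)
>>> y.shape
(3, 3)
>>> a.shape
(7, 7, 29, 7)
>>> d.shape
(3, 7)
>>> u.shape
(7, 7)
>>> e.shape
(29, 3, 7, 7)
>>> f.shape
(7, 3, 3)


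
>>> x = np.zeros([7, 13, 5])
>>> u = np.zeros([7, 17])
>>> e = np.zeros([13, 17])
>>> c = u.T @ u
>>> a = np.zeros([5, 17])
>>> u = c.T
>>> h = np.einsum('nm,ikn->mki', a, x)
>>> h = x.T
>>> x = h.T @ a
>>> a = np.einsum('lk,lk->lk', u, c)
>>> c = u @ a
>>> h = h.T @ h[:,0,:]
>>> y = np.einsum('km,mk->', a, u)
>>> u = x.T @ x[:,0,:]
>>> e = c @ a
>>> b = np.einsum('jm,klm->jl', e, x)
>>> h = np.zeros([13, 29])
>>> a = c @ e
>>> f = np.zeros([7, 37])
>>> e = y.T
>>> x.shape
(7, 13, 17)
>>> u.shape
(17, 13, 17)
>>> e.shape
()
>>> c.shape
(17, 17)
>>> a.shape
(17, 17)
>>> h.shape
(13, 29)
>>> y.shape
()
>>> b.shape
(17, 13)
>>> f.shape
(7, 37)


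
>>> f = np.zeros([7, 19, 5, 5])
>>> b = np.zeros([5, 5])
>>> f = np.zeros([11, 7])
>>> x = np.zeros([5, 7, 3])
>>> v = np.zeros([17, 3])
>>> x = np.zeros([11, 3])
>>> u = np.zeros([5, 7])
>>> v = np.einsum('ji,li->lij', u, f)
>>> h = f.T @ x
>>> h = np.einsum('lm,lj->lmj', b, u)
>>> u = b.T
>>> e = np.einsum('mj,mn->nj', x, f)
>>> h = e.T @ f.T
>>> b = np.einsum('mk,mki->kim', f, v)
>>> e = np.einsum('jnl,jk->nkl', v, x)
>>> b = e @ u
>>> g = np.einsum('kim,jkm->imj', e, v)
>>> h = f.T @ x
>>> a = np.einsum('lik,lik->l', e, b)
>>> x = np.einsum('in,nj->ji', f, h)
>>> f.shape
(11, 7)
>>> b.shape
(7, 3, 5)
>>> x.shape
(3, 11)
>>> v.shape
(11, 7, 5)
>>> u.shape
(5, 5)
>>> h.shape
(7, 3)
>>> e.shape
(7, 3, 5)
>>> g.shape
(3, 5, 11)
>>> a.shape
(7,)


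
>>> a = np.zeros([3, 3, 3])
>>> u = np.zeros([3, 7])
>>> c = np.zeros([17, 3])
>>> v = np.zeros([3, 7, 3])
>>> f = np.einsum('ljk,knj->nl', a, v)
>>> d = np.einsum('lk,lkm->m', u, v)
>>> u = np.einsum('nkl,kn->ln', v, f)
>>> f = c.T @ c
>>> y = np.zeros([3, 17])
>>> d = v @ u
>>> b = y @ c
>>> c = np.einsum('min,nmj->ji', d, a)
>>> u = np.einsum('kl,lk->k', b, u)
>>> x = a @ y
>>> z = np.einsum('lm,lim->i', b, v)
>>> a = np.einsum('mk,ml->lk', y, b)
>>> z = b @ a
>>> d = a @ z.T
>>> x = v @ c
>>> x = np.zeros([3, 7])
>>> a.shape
(3, 17)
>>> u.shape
(3,)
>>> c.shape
(3, 7)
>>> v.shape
(3, 7, 3)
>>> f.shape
(3, 3)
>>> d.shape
(3, 3)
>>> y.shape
(3, 17)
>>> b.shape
(3, 3)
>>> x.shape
(3, 7)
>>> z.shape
(3, 17)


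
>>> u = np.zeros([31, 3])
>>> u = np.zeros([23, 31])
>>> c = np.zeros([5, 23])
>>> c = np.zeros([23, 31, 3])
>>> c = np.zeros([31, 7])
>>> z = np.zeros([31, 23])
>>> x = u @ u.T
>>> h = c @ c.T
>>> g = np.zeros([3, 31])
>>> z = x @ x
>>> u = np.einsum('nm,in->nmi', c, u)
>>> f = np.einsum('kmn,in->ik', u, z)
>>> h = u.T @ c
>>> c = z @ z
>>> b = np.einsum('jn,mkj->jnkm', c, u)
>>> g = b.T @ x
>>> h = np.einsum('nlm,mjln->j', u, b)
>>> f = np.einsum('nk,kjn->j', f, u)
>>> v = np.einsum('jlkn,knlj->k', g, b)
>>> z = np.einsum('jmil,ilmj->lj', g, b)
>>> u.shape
(31, 7, 23)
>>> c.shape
(23, 23)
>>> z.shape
(23, 31)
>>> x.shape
(23, 23)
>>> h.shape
(23,)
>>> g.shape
(31, 7, 23, 23)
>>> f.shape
(7,)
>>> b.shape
(23, 23, 7, 31)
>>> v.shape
(23,)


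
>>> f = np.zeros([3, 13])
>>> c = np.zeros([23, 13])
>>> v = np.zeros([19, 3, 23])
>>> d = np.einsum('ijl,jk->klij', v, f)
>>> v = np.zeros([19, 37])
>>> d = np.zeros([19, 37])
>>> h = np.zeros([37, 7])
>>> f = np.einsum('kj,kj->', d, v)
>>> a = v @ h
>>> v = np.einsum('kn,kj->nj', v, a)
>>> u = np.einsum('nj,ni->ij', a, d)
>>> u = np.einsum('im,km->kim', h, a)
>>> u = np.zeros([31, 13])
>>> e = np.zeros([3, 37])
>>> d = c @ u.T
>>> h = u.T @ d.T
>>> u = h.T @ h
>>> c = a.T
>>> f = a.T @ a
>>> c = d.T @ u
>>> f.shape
(7, 7)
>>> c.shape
(31, 23)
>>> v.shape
(37, 7)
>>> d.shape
(23, 31)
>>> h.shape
(13, 23)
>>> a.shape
(19, 7)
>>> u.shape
(23, 23)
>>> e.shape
(3, 37)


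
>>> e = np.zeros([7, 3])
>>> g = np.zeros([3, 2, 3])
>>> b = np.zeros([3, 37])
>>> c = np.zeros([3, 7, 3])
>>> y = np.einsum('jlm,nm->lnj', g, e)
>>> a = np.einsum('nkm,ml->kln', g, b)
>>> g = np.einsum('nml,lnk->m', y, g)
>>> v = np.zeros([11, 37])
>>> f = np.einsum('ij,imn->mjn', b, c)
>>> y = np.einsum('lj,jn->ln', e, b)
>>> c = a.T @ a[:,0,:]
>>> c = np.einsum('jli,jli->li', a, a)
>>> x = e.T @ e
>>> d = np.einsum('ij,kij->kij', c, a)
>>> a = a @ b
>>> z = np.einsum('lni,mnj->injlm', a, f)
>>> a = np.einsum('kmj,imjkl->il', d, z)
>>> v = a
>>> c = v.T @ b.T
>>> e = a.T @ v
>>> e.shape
(7, 7)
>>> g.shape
(7,)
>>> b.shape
(3, 37)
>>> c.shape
(7, 3)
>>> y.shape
(7, 37)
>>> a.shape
(37, 7)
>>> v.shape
(37, 7)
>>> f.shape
(7, 37, 3)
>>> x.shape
(3, 3)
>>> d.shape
(2, 37, 3)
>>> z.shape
(37, 37, 3, 2, 7)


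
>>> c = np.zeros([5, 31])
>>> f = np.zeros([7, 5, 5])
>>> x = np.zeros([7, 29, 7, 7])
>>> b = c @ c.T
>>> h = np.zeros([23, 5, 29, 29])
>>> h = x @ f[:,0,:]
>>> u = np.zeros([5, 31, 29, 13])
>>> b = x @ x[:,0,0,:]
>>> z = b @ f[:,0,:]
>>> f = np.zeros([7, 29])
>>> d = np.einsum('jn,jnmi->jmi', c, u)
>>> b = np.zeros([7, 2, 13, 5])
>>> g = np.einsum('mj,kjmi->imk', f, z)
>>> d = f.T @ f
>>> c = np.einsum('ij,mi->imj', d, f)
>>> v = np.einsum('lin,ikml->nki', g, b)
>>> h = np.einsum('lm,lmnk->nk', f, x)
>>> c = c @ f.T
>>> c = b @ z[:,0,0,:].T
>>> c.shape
(7, 2, 13, 7)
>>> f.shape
(7, 29)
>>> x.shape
(7, 29, 7, 7)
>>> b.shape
(7, 2, 13, 5)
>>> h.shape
(7, 7)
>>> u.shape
(5, 31, 29, 13)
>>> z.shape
(7, 29, 7, 5)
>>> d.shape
(29, 29)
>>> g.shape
(5, 7, 7)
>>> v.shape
(7, 2, 7)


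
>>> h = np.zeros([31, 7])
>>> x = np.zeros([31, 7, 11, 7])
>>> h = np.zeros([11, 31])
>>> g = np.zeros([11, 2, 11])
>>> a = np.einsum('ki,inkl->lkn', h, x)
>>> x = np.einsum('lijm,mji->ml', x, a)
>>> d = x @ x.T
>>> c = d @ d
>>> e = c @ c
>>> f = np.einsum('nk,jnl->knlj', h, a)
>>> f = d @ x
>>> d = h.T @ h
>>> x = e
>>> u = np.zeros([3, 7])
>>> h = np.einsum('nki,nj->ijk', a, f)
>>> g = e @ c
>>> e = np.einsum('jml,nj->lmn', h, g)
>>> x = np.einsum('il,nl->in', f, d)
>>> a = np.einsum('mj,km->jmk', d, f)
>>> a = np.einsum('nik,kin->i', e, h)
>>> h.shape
(7, 31, 11)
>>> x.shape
(7, 31)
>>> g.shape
(7, 7)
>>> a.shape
(31,)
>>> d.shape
(31, 31)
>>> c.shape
(7, 7)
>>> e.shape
(11, 31, 7)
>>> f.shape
(7, 31)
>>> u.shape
(3, 7)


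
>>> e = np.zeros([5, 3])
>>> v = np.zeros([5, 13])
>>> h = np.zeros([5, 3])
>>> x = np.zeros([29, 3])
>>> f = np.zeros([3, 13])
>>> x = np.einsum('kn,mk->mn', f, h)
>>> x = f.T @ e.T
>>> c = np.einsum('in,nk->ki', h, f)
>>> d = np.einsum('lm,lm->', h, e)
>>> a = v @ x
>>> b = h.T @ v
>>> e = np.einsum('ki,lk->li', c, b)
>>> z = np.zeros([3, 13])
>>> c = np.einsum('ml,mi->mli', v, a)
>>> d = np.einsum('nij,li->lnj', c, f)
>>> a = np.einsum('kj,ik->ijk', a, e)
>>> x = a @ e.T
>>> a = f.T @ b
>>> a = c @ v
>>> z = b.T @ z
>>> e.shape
(3, 5)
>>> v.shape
(5, 13)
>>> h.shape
(5, 3)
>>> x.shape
(3, 5, 3)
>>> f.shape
(3, 13)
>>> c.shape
(5, 13, 5)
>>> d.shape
(3, 5, 5)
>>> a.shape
(5, 13, 13)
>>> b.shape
(3, 13)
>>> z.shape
(13, 13)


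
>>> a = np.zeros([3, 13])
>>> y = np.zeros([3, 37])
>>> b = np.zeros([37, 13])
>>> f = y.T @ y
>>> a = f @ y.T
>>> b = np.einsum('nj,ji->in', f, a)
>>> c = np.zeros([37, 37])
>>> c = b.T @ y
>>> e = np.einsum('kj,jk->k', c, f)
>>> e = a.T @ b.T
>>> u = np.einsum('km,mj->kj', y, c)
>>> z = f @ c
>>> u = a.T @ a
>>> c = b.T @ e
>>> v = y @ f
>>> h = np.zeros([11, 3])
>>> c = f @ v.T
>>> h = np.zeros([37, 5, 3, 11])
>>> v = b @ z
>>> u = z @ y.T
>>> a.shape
(37, 3)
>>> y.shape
(3, 37)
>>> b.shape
(3, 37)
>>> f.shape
(37, 37)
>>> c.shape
(37, 3)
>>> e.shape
(3, 3)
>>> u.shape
(37, 3)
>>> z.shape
(37, 37)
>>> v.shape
(3, 37)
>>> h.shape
(37, 5, 3, 11)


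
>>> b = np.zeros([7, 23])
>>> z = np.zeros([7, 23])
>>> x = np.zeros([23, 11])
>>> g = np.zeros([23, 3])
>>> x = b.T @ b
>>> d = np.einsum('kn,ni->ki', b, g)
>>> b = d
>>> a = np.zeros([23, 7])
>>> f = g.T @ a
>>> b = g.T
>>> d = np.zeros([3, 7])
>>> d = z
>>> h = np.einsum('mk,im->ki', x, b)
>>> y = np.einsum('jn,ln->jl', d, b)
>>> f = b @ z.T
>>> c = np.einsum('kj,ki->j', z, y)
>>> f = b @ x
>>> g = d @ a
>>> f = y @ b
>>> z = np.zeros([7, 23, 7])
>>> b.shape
(3, 23)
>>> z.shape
(7, 23, 7)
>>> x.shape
(23, 23)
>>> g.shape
(7, 7)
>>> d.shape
(7, 23)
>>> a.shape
(23, 7)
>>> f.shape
(7, 23)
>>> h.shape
(23, 3)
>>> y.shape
(7, 3)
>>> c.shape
(23,)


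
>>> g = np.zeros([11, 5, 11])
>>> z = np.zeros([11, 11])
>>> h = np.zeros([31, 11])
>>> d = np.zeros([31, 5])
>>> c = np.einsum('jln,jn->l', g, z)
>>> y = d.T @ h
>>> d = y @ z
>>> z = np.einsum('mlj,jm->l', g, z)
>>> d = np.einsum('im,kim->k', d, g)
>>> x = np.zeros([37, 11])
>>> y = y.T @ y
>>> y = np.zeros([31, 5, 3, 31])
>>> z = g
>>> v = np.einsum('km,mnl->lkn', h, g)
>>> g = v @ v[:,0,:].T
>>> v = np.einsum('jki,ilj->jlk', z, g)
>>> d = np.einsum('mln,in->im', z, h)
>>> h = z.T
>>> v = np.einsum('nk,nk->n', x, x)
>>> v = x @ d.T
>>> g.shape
(11, 31, 11)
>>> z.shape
(11, 5, 11)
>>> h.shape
(11, 5, 11)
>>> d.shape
(31, 11)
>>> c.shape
(5,)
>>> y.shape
(31, 5, 3, 31)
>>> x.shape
(37, 11)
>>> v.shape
(37, 31)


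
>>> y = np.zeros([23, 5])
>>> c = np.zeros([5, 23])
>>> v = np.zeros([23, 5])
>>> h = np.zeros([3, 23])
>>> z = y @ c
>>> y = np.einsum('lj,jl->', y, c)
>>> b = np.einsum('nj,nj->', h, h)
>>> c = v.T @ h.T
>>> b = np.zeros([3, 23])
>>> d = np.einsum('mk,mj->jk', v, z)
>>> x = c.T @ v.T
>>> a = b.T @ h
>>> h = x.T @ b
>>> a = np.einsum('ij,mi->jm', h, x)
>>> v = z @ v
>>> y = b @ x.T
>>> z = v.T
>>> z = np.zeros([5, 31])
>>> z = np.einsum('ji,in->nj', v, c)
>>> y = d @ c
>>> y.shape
(23, 3)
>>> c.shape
(5, 3)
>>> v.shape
(23, 5)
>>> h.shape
(23, 23)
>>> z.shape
(3, 23)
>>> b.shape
(3, 23)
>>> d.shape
(23, 5)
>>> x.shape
(3, 23)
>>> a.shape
(23, 3)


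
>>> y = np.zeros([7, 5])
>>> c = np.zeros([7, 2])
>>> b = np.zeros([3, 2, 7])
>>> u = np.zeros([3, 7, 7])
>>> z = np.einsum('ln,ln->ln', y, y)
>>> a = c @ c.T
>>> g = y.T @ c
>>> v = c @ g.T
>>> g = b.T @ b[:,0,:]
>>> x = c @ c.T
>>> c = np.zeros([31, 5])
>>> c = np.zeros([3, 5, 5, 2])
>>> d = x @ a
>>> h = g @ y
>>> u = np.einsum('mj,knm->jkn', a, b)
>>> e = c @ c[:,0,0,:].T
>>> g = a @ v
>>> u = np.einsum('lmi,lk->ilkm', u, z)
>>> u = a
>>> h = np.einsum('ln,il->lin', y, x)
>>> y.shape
(7, 5)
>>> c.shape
(3, 5, 5, 2)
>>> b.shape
(3, 2, 7)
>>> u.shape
(7, 7)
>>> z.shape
(7, 5)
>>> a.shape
(7, 7)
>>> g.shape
(7, 5)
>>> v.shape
(7, 5)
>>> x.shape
(7, 7)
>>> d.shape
(7, 7)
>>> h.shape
(7, 7, 5)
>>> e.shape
(3, 5, 5, 3)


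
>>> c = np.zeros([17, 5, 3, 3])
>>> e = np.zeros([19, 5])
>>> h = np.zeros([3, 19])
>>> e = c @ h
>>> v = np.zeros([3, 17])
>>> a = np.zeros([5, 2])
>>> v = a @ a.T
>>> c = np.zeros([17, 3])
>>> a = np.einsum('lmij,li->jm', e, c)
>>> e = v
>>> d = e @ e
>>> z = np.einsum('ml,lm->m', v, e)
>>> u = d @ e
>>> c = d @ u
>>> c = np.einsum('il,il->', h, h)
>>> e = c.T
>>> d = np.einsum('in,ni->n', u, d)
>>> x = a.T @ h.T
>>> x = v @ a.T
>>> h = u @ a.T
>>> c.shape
()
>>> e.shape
()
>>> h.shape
(5, 19)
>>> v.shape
(5, 5)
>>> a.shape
(19, 5)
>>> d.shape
(5,)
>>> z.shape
(5,)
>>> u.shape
(5, 5)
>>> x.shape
(5, 19)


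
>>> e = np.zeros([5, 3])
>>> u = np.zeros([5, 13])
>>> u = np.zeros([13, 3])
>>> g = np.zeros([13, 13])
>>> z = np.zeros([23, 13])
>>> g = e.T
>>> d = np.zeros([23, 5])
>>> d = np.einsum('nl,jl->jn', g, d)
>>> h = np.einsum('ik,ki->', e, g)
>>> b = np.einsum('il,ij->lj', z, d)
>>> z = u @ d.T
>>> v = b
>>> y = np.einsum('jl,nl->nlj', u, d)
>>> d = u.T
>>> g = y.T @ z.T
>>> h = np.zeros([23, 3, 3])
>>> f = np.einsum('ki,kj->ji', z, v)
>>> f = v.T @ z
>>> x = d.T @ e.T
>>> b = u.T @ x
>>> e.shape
(5, 3)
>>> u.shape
(13, 3)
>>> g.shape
(13, 3, 13)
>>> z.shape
(13, 23)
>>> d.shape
(3, 13)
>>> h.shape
(23, 3, 3)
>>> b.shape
(3, 5)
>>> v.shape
(13, 3)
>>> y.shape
(23, 3, 13)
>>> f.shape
(3, 23)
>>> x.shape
(13, 5)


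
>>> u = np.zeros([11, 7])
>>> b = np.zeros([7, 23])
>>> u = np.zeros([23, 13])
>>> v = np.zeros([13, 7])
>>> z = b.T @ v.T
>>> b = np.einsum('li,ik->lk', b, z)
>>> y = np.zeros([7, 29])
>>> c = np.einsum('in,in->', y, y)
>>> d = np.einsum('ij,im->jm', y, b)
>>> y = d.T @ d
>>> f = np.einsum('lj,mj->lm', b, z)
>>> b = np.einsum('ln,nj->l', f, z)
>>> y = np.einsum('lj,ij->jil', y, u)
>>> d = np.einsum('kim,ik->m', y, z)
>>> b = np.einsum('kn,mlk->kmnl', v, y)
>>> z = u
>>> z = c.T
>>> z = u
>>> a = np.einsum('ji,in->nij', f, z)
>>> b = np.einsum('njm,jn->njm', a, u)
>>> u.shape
(23, 13)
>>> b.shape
(13, 23, 7)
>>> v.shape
(13, 7)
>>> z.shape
(23, 13)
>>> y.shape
(13, 23, 13)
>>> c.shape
()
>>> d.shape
(13,)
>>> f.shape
(7, 23)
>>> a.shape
(13, 23, 7)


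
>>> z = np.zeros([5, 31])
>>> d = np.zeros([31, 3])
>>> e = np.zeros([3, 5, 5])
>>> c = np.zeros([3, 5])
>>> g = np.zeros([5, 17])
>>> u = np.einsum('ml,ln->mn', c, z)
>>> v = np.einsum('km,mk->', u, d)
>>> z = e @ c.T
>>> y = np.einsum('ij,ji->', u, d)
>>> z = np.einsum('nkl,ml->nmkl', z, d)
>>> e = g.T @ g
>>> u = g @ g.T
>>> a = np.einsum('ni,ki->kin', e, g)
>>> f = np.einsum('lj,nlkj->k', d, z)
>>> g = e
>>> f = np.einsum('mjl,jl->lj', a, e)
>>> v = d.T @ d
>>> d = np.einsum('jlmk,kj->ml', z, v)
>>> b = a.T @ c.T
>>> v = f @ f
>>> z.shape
(3, 31, 5, 3)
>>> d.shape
(5, 31)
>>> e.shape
(17, 17)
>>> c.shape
(3, 5)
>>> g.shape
(17, 17)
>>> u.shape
(5, 5)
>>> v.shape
(17, 17)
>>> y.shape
()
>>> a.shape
(5, 17, 17)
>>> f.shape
(17, 17)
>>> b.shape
(17, 17, 3)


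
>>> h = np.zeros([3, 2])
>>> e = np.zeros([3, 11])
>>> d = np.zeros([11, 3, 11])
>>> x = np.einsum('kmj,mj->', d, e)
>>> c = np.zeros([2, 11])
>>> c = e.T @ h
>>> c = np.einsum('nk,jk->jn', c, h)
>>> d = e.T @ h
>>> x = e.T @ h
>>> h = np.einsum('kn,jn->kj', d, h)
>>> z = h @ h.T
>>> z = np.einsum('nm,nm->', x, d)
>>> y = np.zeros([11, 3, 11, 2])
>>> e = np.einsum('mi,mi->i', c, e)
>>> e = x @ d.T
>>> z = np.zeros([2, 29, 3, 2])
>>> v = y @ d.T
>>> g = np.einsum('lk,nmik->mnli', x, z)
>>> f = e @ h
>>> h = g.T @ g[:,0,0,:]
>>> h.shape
(3, 11, 2, 3)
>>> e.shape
(11, 11)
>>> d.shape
(11, 2)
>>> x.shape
(11, 2)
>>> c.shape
(3, 11)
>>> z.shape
(2, 29, 3, 2)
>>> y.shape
(11, 3, 11, 2)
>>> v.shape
(11, 3, 11, 11)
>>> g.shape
(29, 2, 11, 3)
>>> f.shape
(11, 3)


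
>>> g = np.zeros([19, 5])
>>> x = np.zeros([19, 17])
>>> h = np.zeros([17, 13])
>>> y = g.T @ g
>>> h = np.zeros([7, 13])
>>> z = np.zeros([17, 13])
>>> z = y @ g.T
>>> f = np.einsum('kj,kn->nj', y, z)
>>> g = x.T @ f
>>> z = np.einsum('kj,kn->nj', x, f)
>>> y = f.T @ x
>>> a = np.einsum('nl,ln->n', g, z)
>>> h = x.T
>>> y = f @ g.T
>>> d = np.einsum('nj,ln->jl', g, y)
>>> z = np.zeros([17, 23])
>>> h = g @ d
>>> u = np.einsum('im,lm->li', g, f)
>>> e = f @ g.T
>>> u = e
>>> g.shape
(17, 5)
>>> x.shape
(19, 17)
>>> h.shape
(17, 19)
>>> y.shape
(19, 17)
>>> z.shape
(17, 23)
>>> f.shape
(19, 5)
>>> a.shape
(17,)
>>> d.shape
(5, 19)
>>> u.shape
(19, 17)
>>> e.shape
(19, 17)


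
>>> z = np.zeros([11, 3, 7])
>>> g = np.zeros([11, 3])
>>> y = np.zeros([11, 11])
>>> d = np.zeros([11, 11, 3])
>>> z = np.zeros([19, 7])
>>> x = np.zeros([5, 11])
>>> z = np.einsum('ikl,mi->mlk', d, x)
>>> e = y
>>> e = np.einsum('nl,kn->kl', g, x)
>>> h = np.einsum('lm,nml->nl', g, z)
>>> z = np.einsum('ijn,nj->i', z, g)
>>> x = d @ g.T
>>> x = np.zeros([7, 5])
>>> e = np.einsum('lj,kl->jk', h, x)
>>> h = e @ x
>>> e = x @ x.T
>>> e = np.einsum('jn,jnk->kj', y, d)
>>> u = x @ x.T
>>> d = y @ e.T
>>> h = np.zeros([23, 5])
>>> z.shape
(5,)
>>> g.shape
(11, 3)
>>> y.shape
(11, 11)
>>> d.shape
(11, 3)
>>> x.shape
(7, 5)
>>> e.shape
(3, 11)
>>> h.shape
(23, 5)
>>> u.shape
(7, 7)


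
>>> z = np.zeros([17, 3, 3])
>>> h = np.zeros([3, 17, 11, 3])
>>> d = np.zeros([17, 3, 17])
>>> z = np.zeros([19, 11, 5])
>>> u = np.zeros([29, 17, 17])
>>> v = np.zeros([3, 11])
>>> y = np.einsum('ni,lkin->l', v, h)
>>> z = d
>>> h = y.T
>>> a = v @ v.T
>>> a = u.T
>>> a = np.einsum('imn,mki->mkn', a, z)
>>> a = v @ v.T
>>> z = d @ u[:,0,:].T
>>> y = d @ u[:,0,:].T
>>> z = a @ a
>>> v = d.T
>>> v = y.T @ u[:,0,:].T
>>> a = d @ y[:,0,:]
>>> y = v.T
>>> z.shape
(3, 3)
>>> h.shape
(3,)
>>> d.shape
(17, 3, 17)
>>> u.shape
(29, 17, 17)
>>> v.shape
(29, 3, 29)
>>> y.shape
(29, 3, 29)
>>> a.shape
(17, 3, 29)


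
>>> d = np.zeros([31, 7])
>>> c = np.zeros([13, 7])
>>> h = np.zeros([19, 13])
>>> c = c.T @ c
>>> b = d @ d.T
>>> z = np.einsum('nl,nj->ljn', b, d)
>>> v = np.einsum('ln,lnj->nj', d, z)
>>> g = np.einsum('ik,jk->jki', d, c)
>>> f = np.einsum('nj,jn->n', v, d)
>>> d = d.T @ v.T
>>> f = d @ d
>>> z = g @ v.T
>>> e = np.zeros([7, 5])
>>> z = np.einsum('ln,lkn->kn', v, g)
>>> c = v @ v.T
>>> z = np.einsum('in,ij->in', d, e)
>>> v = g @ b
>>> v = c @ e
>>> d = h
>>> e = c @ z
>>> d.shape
(19, 13)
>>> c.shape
(7, 7)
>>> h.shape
(19, 13)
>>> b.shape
(31, 31)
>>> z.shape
(7, 7)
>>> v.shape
(7, 5)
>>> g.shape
(7, 7, 31)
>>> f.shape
(7, 7)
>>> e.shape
(7, 7)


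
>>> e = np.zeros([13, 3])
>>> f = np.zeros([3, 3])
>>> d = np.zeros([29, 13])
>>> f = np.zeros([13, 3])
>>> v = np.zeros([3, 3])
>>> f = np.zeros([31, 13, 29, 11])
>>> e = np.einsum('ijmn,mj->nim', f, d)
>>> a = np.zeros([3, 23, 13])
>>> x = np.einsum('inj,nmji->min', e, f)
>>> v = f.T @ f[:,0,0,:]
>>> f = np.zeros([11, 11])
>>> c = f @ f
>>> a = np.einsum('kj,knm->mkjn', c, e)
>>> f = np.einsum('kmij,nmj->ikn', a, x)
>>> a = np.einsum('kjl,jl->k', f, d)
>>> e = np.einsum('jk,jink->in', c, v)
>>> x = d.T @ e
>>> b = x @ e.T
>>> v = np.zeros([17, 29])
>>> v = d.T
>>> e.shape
(29, 13)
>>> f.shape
(11, 29, 13)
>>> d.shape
(29, 13)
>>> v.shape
(13, 29)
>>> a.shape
(11,)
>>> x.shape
(13, 13)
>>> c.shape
(11, 11)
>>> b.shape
(13, 29)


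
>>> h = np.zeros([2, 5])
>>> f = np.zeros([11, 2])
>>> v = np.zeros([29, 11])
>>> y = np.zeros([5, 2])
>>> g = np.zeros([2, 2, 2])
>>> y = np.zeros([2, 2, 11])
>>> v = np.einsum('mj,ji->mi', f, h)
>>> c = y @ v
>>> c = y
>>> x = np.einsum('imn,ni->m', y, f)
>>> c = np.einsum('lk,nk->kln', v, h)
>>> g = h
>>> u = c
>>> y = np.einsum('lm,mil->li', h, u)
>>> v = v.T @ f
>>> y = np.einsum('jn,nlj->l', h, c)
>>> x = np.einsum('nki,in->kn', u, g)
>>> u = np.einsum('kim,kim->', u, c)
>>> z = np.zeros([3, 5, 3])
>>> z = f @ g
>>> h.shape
(2, 5)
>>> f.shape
(11, 2)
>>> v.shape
(5, 2)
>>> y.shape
(11,)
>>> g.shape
(2, 5)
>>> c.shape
(5, 11, 2)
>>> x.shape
(11, 5)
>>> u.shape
()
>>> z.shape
(11, 5)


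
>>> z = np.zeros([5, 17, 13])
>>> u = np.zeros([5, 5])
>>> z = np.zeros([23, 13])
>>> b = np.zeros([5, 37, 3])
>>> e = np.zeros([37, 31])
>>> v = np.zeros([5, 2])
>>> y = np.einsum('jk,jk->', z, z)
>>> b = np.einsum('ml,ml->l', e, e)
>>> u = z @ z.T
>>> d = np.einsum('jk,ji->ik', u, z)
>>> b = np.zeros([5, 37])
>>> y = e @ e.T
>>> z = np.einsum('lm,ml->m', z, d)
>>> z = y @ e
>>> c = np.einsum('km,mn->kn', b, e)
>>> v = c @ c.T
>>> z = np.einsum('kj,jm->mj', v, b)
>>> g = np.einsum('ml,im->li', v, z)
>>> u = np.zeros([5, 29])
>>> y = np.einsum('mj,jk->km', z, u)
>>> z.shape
(37, 5)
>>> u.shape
(5, 29)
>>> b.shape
(5, 37)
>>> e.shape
(37, 31)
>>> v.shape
(5, 5)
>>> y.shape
(29, 37)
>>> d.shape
(13, 23)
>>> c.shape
(5, 31)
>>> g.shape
(5, 37)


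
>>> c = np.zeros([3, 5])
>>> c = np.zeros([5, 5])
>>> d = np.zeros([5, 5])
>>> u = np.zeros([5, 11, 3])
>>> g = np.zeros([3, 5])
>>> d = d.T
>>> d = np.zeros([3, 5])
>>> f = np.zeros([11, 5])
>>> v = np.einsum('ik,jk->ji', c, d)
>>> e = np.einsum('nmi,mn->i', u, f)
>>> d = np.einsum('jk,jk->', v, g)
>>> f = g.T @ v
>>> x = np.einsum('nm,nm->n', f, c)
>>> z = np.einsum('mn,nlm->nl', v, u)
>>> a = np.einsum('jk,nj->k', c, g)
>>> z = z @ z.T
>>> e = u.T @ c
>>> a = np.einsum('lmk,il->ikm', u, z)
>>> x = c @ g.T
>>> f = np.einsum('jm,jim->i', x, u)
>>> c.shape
(5, 5)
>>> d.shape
()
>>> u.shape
(5, 11, 3)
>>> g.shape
(3, 5)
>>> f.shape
(11,)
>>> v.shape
(3, 5)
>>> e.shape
(3, 11, 5)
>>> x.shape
(5, 3)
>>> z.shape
(5, 5)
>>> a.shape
(5, 3, 11)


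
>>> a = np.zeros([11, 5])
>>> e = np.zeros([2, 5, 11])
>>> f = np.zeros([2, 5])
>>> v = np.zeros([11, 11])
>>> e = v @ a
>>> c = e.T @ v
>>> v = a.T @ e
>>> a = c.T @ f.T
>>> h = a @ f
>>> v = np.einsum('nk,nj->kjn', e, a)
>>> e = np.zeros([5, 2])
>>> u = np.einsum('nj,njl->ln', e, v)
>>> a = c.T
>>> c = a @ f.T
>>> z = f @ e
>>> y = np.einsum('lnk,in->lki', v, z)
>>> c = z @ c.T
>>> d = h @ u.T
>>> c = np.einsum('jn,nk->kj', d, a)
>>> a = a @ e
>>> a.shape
(11, 2)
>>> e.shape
(5, 2)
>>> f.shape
(2, 5)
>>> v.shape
(5, 2, 11)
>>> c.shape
(5, 11)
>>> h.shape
(11, 5)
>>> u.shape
(11, 5)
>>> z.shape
(2, 2)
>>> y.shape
(5, 11, 2)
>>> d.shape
(11, 11)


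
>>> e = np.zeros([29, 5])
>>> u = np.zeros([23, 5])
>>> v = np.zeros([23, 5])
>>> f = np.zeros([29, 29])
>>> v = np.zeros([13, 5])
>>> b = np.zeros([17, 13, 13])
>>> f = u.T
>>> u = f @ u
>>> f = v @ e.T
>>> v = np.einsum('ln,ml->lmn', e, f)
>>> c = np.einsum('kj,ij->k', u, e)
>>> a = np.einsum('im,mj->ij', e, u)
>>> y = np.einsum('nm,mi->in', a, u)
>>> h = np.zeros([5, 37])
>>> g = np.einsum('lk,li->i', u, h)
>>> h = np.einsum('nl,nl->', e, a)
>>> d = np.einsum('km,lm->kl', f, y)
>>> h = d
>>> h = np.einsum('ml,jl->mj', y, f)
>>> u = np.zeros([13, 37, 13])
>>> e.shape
(29, 5)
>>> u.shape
(13, 37, 13)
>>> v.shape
(29, 13, 5)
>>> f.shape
(13, 29)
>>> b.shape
(17, 13, 13)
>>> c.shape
(5,)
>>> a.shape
(29, 5)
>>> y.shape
(5, 29)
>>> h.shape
(5, 13)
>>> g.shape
(37,)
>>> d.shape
(13, 5)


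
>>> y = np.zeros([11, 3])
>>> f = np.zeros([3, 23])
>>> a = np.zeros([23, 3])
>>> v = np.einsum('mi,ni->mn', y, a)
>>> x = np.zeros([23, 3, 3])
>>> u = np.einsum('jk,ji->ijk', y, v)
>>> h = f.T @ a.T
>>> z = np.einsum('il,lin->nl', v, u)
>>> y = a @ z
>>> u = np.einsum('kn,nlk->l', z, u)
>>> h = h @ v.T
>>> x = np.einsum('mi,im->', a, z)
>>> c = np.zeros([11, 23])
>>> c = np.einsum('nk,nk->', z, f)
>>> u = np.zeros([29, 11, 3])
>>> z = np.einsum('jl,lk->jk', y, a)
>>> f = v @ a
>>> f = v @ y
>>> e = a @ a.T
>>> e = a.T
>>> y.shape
(23, 23)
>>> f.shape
(11, 23)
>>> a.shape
(23, 3)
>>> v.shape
(11, 23)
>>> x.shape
()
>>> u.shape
(29, 11, 3)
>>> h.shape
(23, 11)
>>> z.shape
(23, 3)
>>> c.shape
()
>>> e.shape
(3, 23)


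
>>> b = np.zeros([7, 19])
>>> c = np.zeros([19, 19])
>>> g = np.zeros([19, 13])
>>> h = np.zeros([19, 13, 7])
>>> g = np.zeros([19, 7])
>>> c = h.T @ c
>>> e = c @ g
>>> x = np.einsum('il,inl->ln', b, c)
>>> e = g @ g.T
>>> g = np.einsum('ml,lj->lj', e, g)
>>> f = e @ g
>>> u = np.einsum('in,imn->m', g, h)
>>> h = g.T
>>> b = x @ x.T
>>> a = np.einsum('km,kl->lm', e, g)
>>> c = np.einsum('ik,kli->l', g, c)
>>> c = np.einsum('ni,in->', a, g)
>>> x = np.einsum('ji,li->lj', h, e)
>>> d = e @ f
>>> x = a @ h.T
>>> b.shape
(19, 19)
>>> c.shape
()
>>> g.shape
(19, 7)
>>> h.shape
(7, 19)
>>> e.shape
(19, 19)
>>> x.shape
(7, 7)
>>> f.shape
(19, 7)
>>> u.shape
(13,)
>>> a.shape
(7, 19)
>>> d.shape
(19, 7)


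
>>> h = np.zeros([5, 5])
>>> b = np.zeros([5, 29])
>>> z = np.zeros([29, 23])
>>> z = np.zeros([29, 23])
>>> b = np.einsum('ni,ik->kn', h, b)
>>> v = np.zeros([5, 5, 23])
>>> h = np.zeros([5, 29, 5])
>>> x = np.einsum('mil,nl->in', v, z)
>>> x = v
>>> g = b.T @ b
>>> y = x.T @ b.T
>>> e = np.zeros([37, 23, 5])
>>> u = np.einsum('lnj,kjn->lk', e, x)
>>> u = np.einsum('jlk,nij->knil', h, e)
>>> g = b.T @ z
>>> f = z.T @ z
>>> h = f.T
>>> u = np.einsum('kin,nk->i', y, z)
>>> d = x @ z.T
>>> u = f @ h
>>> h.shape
(23, 23)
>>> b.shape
(29, 5)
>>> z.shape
(29, 23)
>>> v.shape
(5, 5, 23)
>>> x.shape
(5, 5, 23)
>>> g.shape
(5, 23)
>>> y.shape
(23, 5, 29)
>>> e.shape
(37, 23, 5)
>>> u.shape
(23, 23)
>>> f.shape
(23, 23)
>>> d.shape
(5, 5, 29)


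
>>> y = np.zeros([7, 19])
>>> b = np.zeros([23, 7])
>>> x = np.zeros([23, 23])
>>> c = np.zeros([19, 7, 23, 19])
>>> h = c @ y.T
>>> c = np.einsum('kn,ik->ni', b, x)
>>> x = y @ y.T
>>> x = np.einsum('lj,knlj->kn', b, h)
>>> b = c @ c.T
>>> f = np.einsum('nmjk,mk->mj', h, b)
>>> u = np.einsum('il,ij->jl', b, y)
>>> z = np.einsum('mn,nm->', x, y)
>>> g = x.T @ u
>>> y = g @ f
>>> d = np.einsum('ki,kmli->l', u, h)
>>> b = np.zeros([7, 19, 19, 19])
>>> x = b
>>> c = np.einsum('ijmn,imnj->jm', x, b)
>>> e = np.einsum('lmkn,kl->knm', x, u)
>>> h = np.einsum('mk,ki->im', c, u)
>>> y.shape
(7, 23)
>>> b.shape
(7, 19, 19, 19)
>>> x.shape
(7, 19, 19, 19)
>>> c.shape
(19, 19)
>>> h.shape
(7, 19)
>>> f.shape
(7, 23)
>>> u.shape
(19, 7)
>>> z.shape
()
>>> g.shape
(7, 7)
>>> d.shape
(23,)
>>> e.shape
(19, 19, 19)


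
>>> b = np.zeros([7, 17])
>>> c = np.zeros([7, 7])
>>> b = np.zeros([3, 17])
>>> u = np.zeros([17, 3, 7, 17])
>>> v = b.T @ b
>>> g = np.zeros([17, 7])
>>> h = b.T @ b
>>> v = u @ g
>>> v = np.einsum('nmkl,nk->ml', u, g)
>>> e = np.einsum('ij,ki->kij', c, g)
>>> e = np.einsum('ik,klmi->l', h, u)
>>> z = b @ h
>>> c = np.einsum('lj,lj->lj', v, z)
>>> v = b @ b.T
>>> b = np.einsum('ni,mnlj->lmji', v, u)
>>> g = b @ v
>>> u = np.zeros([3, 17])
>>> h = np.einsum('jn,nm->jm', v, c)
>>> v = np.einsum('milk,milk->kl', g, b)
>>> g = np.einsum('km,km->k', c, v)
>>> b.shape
(7, 17, 17, 3)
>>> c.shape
(3, 17)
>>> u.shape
(3, 17)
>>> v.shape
(3, 17)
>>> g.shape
(3,)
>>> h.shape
(3, 17)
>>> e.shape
(3,)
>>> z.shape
(3, 17)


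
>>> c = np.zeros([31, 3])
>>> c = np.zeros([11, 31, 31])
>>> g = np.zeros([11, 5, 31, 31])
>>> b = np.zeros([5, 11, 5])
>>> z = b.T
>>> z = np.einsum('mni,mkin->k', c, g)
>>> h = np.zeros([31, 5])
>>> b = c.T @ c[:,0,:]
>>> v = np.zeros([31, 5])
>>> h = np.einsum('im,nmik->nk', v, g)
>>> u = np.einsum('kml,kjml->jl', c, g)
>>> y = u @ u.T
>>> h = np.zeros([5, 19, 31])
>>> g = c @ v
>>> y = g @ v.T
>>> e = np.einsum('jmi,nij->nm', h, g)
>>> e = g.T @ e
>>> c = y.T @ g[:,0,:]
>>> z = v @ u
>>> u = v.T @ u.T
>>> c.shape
(31, 31, 5)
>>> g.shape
(11, 31, 5)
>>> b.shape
(31, 31, 31)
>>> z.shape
(31, 31)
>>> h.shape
(5, 19, 31)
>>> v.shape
(31, 5)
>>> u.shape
(5, 5)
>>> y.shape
(11, 31, 31)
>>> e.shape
(5, 31, 19)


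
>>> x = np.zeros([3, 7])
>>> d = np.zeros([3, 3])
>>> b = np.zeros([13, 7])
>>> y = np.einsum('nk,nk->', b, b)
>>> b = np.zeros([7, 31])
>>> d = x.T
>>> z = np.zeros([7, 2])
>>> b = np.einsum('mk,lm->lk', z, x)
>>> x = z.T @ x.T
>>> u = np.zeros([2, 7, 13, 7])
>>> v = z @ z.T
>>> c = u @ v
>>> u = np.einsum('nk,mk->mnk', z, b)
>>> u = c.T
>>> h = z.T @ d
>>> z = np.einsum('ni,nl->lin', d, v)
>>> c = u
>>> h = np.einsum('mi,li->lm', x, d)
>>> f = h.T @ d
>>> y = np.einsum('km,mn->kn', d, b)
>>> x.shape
(2, 3)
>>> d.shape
(7, 3)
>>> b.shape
(3, 2)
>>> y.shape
(7, 2)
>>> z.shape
(7, 3, 7)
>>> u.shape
(7, 13, 7, 2)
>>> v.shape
(7, 7)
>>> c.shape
(7, 13, 7, 2)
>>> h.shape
(7, 2)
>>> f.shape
(2, 3)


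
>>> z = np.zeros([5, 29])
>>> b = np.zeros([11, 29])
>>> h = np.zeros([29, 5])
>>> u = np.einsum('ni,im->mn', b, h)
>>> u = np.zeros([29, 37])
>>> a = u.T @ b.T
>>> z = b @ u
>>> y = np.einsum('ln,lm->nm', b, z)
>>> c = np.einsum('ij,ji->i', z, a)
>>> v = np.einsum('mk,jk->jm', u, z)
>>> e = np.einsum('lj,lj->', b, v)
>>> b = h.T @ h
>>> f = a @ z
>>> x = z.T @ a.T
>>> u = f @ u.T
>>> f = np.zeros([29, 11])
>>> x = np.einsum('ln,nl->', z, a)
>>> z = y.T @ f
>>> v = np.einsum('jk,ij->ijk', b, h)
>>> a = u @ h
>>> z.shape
(37, 11)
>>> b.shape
(5, 5)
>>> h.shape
(29, 5)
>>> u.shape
(37, 29)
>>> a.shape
(37, 5)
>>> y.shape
(29, 37)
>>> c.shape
(11,)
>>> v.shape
(29, 5, 5)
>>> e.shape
()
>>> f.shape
(29, 11)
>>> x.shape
()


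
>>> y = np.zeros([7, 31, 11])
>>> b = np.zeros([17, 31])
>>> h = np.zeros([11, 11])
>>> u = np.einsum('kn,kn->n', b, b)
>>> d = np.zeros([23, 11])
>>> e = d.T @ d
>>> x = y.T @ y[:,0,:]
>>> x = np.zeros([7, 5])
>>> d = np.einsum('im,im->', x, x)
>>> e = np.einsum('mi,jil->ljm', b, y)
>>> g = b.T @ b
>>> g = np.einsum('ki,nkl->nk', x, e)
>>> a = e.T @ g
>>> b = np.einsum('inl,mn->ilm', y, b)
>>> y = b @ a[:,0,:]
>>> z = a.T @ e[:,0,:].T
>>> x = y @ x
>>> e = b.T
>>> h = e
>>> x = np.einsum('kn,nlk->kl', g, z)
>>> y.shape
(7, 11, 7)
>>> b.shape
(7, 11, 17)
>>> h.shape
(17, 11, 7)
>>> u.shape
(31,)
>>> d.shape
()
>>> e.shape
(17, 11, 7)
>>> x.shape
(11, 7)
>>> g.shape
(11, 7)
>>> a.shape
(17, 7, 7)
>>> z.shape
(7, 7, 11)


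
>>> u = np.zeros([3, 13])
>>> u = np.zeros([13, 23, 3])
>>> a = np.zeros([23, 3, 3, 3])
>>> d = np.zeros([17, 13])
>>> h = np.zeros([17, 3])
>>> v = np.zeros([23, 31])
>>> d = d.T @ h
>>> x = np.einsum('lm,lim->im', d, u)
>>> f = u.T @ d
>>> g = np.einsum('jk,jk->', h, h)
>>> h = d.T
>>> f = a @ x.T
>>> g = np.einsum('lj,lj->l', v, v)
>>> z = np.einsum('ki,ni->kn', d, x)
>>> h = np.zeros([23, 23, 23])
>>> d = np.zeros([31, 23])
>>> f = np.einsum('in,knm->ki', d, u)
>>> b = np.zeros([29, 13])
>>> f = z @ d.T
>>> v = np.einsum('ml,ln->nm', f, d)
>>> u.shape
(13, 23, 3)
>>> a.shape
(23, 3, 3, 3)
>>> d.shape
(31, 23)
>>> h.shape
(23, 23, 23)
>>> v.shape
(23, 13)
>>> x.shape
(23, 3)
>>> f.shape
(13, 31)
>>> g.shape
(23,)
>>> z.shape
(13, 23)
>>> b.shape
(29, 13)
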